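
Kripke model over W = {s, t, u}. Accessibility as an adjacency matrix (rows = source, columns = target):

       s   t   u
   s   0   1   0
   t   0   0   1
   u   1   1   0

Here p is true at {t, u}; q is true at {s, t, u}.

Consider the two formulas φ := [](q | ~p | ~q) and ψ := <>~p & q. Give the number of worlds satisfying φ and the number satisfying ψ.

3 and 1

For [](q | ~p | ~q):
s: successors {t}; q | ~p | ~q there: t:T. ✓
t: successors {u}; q | ~p | ~q there: u:T. ✓
u: successors {s, t}; q | ~p | ~q there: s:T, t:T. ✓
— 3 worlds.
For <>~p & q:
s: <>~p is F, q is T. ✗
t: <>~p is F, q is T. ✗
u: <>~p is T, q is T. ✓
— 1 world.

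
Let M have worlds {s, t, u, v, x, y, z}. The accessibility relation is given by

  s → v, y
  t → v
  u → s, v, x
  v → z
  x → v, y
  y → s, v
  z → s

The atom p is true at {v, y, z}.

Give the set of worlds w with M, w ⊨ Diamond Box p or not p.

{s, t, u, x, y, z}

s: Diamond Box p is T, not p is T. ✓
t: Diamond Box p is T, not p is T. ✓
u: Diamond Box p is T, not p is T. ✓
v: Diamond Box p is F, not p is F. ✗
x: Diamond Box p is T, not p is T. ✓
y: Diamond Box p is T, not p is F. ✓
z: Diamond Box p is T, not p is F. ✓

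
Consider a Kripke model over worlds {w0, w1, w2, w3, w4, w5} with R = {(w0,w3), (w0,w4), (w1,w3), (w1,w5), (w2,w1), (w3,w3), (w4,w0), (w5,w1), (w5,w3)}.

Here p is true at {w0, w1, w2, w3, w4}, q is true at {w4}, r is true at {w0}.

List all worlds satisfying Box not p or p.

{w0, w1, w2, w3, w4}

w0: Box not p is F, p is T. ✓
w1: Box not p is F, p is T. ✓
w2: Box not p is F, p is T. ✓
w3: Box not p is F, p is T. ✓
w4: Box not p is F, p is T. ✓
w5: Box not p is F, p is F. ✗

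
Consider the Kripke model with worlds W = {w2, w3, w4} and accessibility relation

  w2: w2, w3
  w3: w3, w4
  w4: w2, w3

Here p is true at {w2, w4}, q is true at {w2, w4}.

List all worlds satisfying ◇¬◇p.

w2: successors {w2, w3}; ¬◇p there: w2:F, w3:F. ✗
w3: successors {w3, w4}; ¬◇p there: w3:F, w4:F. ✗
w4: successors {w2, w3}; ¬◇p there: w2:F, w3:F. ✗

∅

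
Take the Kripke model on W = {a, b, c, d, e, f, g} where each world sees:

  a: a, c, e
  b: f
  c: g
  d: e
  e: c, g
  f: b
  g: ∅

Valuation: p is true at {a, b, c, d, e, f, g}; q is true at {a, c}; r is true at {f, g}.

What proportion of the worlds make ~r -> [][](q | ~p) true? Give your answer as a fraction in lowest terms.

a: ~r is T, [][](q | ~p) is F. ✗
b: ~r is T, [][](q | ~p) is F. ✗
c: ~r is T, [][](q | ~p) is T. ✓
d: ~r is T, [][](q | ~p) is F. ✗
e: ~r is T, [][](q | ~p) is F. ✗
f: ~r is F, [][](q | ~p) is F. ✓
g: ~r is F, [][](q | ~p) is T. ✓
That's 3 of 7 worlds, so 3/7.

3/7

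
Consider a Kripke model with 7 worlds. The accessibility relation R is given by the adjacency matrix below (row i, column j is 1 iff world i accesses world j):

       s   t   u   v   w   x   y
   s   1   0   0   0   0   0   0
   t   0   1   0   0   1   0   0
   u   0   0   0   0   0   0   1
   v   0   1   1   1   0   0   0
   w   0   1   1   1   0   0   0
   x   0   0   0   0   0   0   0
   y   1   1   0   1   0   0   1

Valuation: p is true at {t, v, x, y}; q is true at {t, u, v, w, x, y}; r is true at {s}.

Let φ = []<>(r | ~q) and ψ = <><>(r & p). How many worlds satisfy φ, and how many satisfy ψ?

For []<>(r | ~q):
s: successors {s}; <>(r | ~q) there: s:T. ✓
t: successors {t, w}; <>(r | ~q) there: t:F, w:F. ✗
u: successors {y}; <>(r | ~q) there: y:T. ✓
v: successors {t, u, v}; <>(r | ~q) there: t:F, u:F, v:F. ✗
w: successors {t, u, v}; <>(r | ~q) there: t:F, u:F, v:F. ✗
x: no successors, so []<>(r | ~q) holds vacuously. ✓
y: successors {s, t, v, y}; <>(r | ~q) there: s:T, t:F, v:F, y:T. ✗
— 3 worlds.
For <><>(r & p):
s: successors {s}; <>(r & p) there: s:F. ✗
t: successors {t, w}; <>(r & p) there: t:F, w:F. ✗
u: successors {y}; <>(r & p) there: y:F. ✗
v: successors {t, u, v}; <>(r & p) there: t:F, u:F, v:F. ✗
w: successors {t, u, v}; <>(r & p) there: t:F, u:F, v:F. ✗
x: no successors, so <><>(r & p) fails. ✗
y: successors {s, t, v, y}; <>(r & p) there: s:F, t:F, v:F, y:F. ✗
— 0 worlds.

3 and 0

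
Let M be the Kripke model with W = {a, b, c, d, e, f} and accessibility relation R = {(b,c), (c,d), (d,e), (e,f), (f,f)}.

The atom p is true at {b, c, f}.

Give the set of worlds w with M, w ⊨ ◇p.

a: no successors, so ◇p fails. ✗
b: successors {c}; p there: c:T. ✓
c: successors {d}; p there: d:F. ✗
d: successors {e}; p there: e:F. ✗
e: successors {f}; p there: f:T. ✓
f: successors {f}; p there: f:T. ✓

{b, e, f}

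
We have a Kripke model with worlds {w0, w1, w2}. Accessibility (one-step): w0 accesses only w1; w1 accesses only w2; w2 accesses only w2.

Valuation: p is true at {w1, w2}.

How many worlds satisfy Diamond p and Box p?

3

w0: Diamond p is T, Box p is T. ✓
w1: Diamond p is T, Box p is T. ✓
w2: Diamond p is T, Box p is T. ✓
Satisfying worlds: {w0, w1, w2}.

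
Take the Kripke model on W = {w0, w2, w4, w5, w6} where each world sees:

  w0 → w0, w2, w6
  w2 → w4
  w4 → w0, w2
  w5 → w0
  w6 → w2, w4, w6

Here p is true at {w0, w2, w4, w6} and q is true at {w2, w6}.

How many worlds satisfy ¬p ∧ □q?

0

w0: ¬p is F, □q is F. ✗
w2: ¬p is F, □q is F. ✗
w4: ¬p is F, □q is F. ✗
w5: ¬p is T, □q is F. ✗
w6: ¬p is F, □q is F. ✗
Satisfying worlds: ∅.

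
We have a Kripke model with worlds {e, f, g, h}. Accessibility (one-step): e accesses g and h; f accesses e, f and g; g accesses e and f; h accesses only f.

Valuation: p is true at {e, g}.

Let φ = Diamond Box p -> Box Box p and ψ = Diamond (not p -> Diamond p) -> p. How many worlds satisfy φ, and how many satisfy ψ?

For Diamond Box p -> Box Box p:
e: Diamond Box p is F, Box Box p is F. ✓
f: Diamond Box p is F, Box Box p is F. ✓
g: Diamond Box p is F, Box Box p is F. ✓
h: Diamond Box p is F, Box Box p is F. ✓
— 4 worlds.
For Diamond (not p -> Diamond p) -> p:
e: Diamond (not p -> Diamond p) is T, p is T. ✓
f: Diamond (not p -> Diamond p) is T, p is F. ✗
g: Diamond (not p -> Diamond p) is T, p is T. ✓
h: Diamond (not p -> Diamond p) is T, p is F. ✗
— 2 worlds.

4 and 2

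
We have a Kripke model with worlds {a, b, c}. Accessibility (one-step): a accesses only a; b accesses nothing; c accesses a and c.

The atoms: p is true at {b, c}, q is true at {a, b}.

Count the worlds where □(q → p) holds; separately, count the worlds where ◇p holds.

For □(q → p):
a: successors {a}; q → p there: a:F. ✗
b: no successors, so □(q → p) holds vacuously. ✓
c: successors {a, c}; q → p there: a:F, c:T. ✗
— 1 world.
For ◇p:
a: successors {a}; p there: a:F. ✗
b: no successors, so ◇p fails. ✗
c: successors {a, c}; p there: a:F, c:T. ✓
— 1 world.

1 and 1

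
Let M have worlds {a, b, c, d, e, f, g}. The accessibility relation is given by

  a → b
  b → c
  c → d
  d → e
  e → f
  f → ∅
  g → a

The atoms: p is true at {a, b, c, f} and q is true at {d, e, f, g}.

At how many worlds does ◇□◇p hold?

3

a: successors {b}; □◇p there: b:F. ✗
b: successors {c}; □◇p there: c:F. ✗
c: successors {d}; □◇p there: d:T. ✓
d: successors {e}; □◇p there: e:F. ✗
e: successors {f}; □◇p there: f:T. ✓
f: no successors, so ◇□◇p fails. ✗
g: successors {a}; □◇p there: a:T. ✓
Satisfying worlds: {c, e, g}.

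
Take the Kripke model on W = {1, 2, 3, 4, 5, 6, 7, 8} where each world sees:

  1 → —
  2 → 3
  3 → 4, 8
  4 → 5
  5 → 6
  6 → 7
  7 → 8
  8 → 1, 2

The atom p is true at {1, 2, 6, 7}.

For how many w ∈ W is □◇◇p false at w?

1: no successors, so □◇◇p holds vacuously. ✓
2: successors {3}; ◇◇p there: 3:T. ✓
3: successors {4, 8}; ◇◇p there: 4:T, 8:F. ✗
4: successors {5}; ◇◇p there: 5:T. ✓
5: successors {6}; ◇◇p there: 6:F. ✗
6: successors {7}; ◇◇p there: 7:T. ✓
7: successors {8}; ◇◇p there: 8:F. ✗
8: successors {1, 2}; ◇◇p there: 1:F, 2:F. ✗
Satisfying worlds: {1, 2, 4, 6}.
So □◇◇p fails at the other 4 worlds.

4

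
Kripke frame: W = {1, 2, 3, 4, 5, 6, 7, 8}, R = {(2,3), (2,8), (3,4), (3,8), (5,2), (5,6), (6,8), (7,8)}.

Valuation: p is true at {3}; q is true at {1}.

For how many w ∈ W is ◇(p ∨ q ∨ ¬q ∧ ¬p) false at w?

3

1: no successors, so ◇(p ∨ q ∨ ¬q ∧ ¬p) fails. ✗
2: successors {3, 8}; p ∨ q ∨ ¬q ∧ ¬p there: 3:T, 8:T. ✓
3: successors {4, 8}; p ∨ q ∨ ¬q ∧ ¬p there: 4:T, 8:T. ✓
4: no successors, so ◇(p ∨ q ∨ ¬q ∧ ¬p) fails. ✗
5: successors {2, 6}; p ∨ q ∨ ¬q ∧ ¬p there: 2:T, 6:T. ✓
6: successors {8}; p ∨ q ∨ ¬q ∧ ¬p there: 8:T. ✓
7: successors {8}; p ∨ q ∨ ¬q ∧ ¬p there: 8:T. ✓
8: no successors, so ◇(p ∨ q ∨ ¬q ∧ ¬p) fails. ✗
Satisfying worlds: {2, 3, 5, 6, 7}.
So ◇(p ∨ q ∨ ¬q ∧ ¬p) fails at the other 3 worlds.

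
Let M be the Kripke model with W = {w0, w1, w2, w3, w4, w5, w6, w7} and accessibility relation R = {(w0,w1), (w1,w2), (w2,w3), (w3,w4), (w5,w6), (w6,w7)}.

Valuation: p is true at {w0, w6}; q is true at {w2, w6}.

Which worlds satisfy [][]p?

w0: successors {w1}; []p there: w1:F. ✗
w1: successors {w2}; []p there: w2:F. ✗
w2: successors {w3}; []p there: w3:F. ✗
w3: successors {w4}; []p there: w4:T. ✓
w4: no successors, so [][]p holds vacuously. ✓
w5: successors {w6}; []p there: w6:F. ✗
w6: successors {w7}; []p there: w7:T. ✓
w7: no successors, so [][]p holds vacuously. ✓

{w3, w4, w6, w7}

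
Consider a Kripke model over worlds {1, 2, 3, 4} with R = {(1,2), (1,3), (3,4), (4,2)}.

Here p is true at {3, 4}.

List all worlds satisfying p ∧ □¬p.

{4}

1: p is F, □¬p is F. ✗
2: p is F, □¬p is T. ✗
3: p is T, □¬p is F. ✗
4: p is T, □¬p is T. ✓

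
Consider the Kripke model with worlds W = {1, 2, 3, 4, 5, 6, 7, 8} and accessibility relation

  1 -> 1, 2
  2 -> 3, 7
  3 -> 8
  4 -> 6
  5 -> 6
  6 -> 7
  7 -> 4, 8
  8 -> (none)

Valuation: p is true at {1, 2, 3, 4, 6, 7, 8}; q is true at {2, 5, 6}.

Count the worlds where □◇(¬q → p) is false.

2

1: successors {1, 2}; ◇(¬q → p) there: 1:T, 2:T. ✓
2: successors {3, 7}; ◇(¬q → p) there: 3:T, 7:T. ✓
3: successors {8}; ◇(¬q → p) there: 8:F. ✗
4: successors {6}; ◇(¬q → p) there: 6:T. ✓
5: successors {6}; ◇(¬q → p) there: 6:T. ✓
6: successors {7}; ◇(¬q → p) there: 7:T. ✓
7: successors {4, 8}; ◇(¬q → p) there: 4:T, 8:F. ✗
8: no successors, so □◇(¬q → p) holds vacuously. ✓
Satisfying worlds: {1, 2, 4, 5, 6, 8}.
So □◇(¬q → p) fails at the other 2 worlds.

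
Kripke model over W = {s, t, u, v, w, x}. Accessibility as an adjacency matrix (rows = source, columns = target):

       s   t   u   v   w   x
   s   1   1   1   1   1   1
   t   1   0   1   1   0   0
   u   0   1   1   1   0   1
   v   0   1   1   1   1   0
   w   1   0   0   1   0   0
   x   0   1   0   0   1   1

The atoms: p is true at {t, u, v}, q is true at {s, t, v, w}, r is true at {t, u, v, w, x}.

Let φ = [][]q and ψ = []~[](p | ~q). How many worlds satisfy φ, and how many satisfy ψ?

0 and 2

For [][]q:
s: successors {s, t, u, v, w, x}; []q there: s:F, t:F, u:F, v:F, w:T, x:F. ✗
t: successors {s, u, v}; []q there: s:F, u:F, v:F. ✗
u: successors {t, u, v, x}; []q there: t:F, u:F, v:F, x:F. ✗
v: successors {t, u, v, w}; []q there: t:F, u:F, v:F, w:T. ✗
w: successors {s, v}; []q there: s:F, v:F. ✗
x: successors {t, w, x}; []q there: t:F, w:T, x:F. ✗
— 0 worlds.
For []~[](p | ~q):
s: successors {s, t, u, v, w, x}; ~[](p | ~q) there: s:T, t:T, u:F, v:T, w:T, x:T. ✗
t: successors {s, u, v}; ~[](p | ~q) there: s:T, u:F, v:T. ✗
u: successors {t, u, v, x}; ~[](p | ~q) there: t:T, u:F, v:T, x:T. ✗
v: successors {t, u, v, w}; ~[](p | ~q) there: t:T, u:F, v:T, w:T. ✗
w: successors {s, v}; ~[](p | ~q) there: s:T, v:T. ✓
x: successors {t, w, x}; ~[](p | ~q) there: t:T, w:T, x:T. ✓
— 2 worlds.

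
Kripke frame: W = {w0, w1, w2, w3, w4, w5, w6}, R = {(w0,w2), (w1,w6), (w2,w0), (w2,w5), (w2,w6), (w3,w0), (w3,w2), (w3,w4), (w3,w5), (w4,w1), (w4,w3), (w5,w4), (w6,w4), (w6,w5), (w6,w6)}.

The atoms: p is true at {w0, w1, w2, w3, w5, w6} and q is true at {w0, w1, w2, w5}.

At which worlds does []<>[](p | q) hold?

{w0, w1, w2, w3, w5, w6}

w0: successors {w2}; <>[](p | q) there: w2:T. ✓
w1: successors {w6}; <>[](p | q) there: w6:T. ✓
w2: successors {w0, w5, w6}; <>[](p | q) there: w0:T, w5:T, w6:T. ✓
w3: successors {w0, w2, w4, w5}; <>[](p | q) there: w0:T, w2:T, w4:T, w5:T. ✓
w4: successors {w1, w3}; <>[](p | q) there: w1:F, w3:T. ✗
w5: successors {w4}; <>[](p | q) there: w4:T. ✓
w6: successors {w4, w5, w6}; <>[](p | q) there: w4:T, w5:T, w6:T. ✓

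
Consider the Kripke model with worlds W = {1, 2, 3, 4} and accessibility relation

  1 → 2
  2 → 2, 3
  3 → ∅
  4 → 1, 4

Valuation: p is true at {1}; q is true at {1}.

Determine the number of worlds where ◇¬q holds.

3

1: successors {2}; ¬q there: 2:T. ✓
2: successors {2, 3}; ¬q there: 2:T, 3:T. ✓
3: no successors, so ◇¬q fails. ✗
4: successors {1, 4}; ¬q there: 1:F, 4:T. ✓
Satisfying worlds: {1, 2, 4}.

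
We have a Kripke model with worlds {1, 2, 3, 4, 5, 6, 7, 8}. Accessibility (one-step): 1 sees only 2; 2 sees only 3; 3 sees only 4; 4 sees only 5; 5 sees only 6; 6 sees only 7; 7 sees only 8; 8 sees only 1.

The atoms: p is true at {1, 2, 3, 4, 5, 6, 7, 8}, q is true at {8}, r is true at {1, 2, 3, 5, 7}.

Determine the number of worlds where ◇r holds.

1: successors {2}; r there: 2:T. ✓
2: successors {3}; r there: 3:T. ✓
3: successors {4}; r there: 4:F. ✗
4: successors {5}; r there: 5:T. ✓
5: successors {6}; r there: 6:F. ✗
6: successors {7}; r there: 7:T. ✓
7: successors {8}; r there: 8:F. ✗
8: successors {1}; r there: 1:T. ✓
Satisfying worlds: {1, 2, 4, 6, 8}.

5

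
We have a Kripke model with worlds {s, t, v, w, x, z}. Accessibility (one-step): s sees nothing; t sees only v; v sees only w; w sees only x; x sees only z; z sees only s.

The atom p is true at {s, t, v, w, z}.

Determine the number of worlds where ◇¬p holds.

1

s: no successors, so ◇¬p fails. ✗
t: successors {v}; ¬p there: v:F. ✗
v: successors {w}; ¬p there: w:F. ✗
w: successors {x}; ¬p there: x:T. ✓
x: successors {z}; ¬p there: z:F. ✗
z: successors {s}; ¬p there: s:F. ✗
Satisfying worlds: {w}.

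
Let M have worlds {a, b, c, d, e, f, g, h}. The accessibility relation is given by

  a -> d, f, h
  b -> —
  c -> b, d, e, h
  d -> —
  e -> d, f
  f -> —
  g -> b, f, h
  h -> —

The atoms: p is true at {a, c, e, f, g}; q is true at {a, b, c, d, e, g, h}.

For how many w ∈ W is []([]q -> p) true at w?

4

a: successors {d, f, h}; []q -> p there: d:F, f:T, h:F. ✗
b: no successors, so []([]q -> p) holds vacuously. ✓
c: successors {b, d, e, h}; []q -> p there: b:F, d:F, e:T, h:F. ✗
d: no successors, so []([]q -> p) holds vacuously. ✓
e: successors {d, f}; []q -> p there: d:F, f:T. ✗
f: no successors, so []([]q -> p) holds vacuously. ✓
g: successors {b, f, h}; []q -> p there: b:F, f:T, h:F. ✗
h: no successors, so []([]q -> p) holds vacuously. ✓
Satisfying worlds: {b, d, f, h}.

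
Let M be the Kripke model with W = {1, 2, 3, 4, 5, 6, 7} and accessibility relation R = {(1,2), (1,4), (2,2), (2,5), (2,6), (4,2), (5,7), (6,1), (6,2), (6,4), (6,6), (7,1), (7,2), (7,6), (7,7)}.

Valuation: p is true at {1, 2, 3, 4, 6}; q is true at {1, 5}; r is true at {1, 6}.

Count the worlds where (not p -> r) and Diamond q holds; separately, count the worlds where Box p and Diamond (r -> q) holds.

For (not p -> r) and Diamond q:
1: not p -> r is T, Diamond q is F. ✗
2: not p -> r is T, Diamond q is T. ✓
3: not p -> r is T, Diamond q is F. ✗
4: not p -> r is T, Diamond q is F. ✗
5: not p -> r is F, Diamond q is F. ✗
6: not p -> r is T, Diamond q is T. ✓
7: not p -> r is F, Diamond q is T. ✗
— 2 worlds.
For Box p and Diamond (r -> q):
1: Box p is T, Diamond (r -> q) is T. ✓
2: Box p is F, Diamond (r -> q) is T. ✗
3: Box p is T, Diamond (r -> q) is F. ✗
4: Box p is T, Diamond (r -> q) is T. ✓
5: Box p is F, Diamond (r -> q) is T. ✗
6: Box p is T, Diamond (r -> q) is T. ✓
7: Box p is F, Diamond (r -> q) is T. ✗
— 3 worlds.

2 and 3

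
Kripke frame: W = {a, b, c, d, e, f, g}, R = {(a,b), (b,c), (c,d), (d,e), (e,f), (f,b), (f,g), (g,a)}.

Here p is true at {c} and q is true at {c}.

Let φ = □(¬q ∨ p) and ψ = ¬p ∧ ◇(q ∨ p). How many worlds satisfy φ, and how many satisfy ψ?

For □(¬q ∨ p):
a: successors {b}; ¬q ∨ p there: b:T. ✓
b: successors {c}; ¬q ∨ p there: c:T. ✓
c: successors {d}; ¬q ∨ p there: d:T. ✓
d: successors {e}; ¬q ∨ p there: e:T. ✓
e: successors {f}; ¬q ∨ p there: f:T. ✓
f: successors {b, g}; ¬q ∨ p there: b:T, g:T. ✓
g: successors {a}; ¬q ∨ p there: a:T. ✓
— 7 worlds.
For ¬p ∧ ◇(q ∨ p):
a: ¬p is T, ◇(q ∨ p) is F. ✗
b: ¬p is T, ◇(q ∨ p) is T. ✓
c: ¬p is F, ◇(q ∨ p) is F. ✗
d: ¬p is T, ◇(q ∨ p) is F. ✗
e: ¬p is T, ◇(q ∨ p) is F. ✗
f: ¬p is T, ◇(q ∨ p) is F. ✗
g: ¬p is T, ◇(q ∨ p) is F. ✗
— 1 world.

7 and 1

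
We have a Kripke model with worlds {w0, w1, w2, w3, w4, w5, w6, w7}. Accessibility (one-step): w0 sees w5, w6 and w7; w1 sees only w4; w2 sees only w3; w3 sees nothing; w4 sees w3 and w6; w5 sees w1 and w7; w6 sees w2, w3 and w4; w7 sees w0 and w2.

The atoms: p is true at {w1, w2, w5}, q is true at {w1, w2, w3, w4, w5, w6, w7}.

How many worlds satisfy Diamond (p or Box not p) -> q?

7

w0: Diamond (p or Box not p) is T, q is F. ✗
w1: Diamond (p or Box not p) is T, q is T. ✓
w2: Diamond (p or Box not p) is T, q is T. ✓
w3: Diamond (p or Box not p) is F, q is T. ✓
w4: Diamond (p or Box not p) is T, q is T. ✓
w5: Diamond (p or Box not p) is T, q is T. ✓
w6: Diamond (p or Box not p) is T, q is T. ✓
w7: Diamond (p or Box not p) is T, q is T. ✓
Satisfying worlds: {w1, w2, w3, w4, w5, w6, w7}.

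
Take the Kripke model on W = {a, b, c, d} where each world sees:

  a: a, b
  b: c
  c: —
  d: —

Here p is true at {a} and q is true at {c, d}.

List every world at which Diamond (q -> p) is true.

{a}

a: successors {a, b}; q -> p there: a:T, b:T. ✓
b: successors {c}; q -> p there: c:F. ✗
c: no successors, so Diamond (q -> p) fails. ✗
d: no successors, so Diamond (q -> p) fails. ✗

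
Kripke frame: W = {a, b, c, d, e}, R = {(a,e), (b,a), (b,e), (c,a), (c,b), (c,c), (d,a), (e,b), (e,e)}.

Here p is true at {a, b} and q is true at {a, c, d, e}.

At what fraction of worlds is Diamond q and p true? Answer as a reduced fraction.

a: Diamond q is T, p is T. ✓
b: Diamond q is T, p is T. ✓
c: Diamond q is T, p is F. ✗
d: Diamond q is T, p is F. ✗
e: Diamond q is T, p is F. ✗
That's 2 of 5 worlds, so 2/5.

2/5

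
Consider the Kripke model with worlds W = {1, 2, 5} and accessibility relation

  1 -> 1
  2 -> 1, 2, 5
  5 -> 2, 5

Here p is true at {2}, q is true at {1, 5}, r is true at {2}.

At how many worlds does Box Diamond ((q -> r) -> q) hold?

1: successors {1}; Diamond ((q -> r) -> q) there: 1:T. ✓
2: successors {1, 2, 5}; Diamond ((q -> r) -> q) there: 1:T, 2:T, 5:T. ✓
5: successors {2, 5}; Diamond ((q -> r) -> q) there: 2:T, 5:T. ✓
Satisfying worlds: {1, 2, 5}.

3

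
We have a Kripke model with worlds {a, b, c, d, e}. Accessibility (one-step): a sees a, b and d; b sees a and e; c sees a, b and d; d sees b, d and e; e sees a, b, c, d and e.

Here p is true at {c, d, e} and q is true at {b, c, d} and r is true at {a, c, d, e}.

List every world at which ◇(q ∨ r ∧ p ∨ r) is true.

a: successors {a, b, d}; q ∨ r ∧ p ∨ r there: a:T, b:T, d:T. ✓
b: successors {a, e}; q ∨ r ∧ p ∨ r there: a:T, e:T. ✓
c: successors {a, b, d}; q ∨ r ∧ p ∨ r there: a:T, b:T, d:T. ✓
d: successors {b, d, e}; q ∨ r ∧ p ∨ r there: b:T, d:T, e:T. ✓
e: successors {a, b, c, d, e}; q ∨ r ∧ p ∨ r there: a:T, b:T, c:T, d:T, e:T. ✓

{a, b, c, d, e}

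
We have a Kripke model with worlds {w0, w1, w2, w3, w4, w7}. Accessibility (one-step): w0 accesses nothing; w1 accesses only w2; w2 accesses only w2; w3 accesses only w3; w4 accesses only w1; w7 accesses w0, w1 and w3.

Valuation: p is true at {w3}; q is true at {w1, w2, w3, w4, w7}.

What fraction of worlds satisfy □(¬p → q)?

5/6

w0: no successors, so □(¬p → q) holds vacuously. ✓
w1: successors {w2}; ¬p → q there: w2:T. ✓
w2: successors {w2}; ¬p → q there: w2:T. ✓
w3: successors {w3}; ¬p → q there: w3:T. ✓
w4: successors {w1}; ¬p → q there: w1:T. ✓
w7: successors {w0, w1, w3}; ¬p → q there: w0:F, w1:T, w3:T. ✗
That's 5 of 6 worlds, so 5/6.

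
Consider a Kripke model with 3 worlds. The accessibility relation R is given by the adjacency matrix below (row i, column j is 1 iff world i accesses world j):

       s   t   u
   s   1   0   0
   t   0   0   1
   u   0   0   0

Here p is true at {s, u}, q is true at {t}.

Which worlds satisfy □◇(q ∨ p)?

{s, u}

s: successors {s}; ◇(q ∨ p) there: s:T. ✓
t: successors {u}; ◇(q ∨ p) there: u:F. ✗
u: no successors, so □◇(q ∨ p) holds vacuously. ✓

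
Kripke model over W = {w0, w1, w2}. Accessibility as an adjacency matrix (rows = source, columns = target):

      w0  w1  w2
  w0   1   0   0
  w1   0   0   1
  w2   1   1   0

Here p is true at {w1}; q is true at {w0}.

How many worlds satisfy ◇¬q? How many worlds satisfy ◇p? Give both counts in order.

2 and 1

For ◇¬q:
w0: successors {w0}; ¬q there: w0:F. ✗
w1: successors {w2}; ¬q there: w2:T. ✓
w2: successors {w0, w1}; ¬q there: w0:F, w1:T. ✓
— 2 worlds.
For ◇p:
w0: successors {w0}; p there: w0:F. ✗
w1: successors {w2}; p there: w2:F. ✗
w2: successors {w0, w1}; p there: w0:F, w1:T. ✓
— 1 world.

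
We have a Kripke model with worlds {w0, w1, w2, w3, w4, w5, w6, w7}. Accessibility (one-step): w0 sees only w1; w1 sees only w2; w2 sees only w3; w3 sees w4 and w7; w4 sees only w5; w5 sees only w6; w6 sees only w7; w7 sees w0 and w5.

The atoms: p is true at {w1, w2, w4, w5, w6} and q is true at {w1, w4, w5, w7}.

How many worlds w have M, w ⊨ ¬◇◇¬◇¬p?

4

w0: ◇◇¬◇¬p is F. ✓
w1: ◇◇¬◇¬p is F. ✓
w2: ◇◇¬◇¬p is T. ✗
w3: ◇◇¬◇¬p is T. ✗
w4: ◇◇¬◇¬p is F. ✓
w5: ◇◇¬◇¬p is F. ✓
w6: ◇◇¬◇¬p is T. ✗
w7: ◇◇¬◇¬p is T. ✗
Satisfying worlds: {w0, w1, w4, w5}.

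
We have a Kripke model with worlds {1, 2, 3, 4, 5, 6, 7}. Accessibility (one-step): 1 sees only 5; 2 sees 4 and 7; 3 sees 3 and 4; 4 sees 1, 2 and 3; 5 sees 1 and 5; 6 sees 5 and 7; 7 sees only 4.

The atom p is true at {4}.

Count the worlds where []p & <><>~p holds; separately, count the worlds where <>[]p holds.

1 and 2

For []p & <><>~p:
1: []p is F, <><>~p is T. ✗
2: []p is F, <><>~p is T. ✗
3: []p is F, <><>~p is T. ✗
4: []p is F, <><>~p is T. ✗
5: []p is F, <><>~p is T. ✗
6: []p is F, <><>~p is T. ✗
7: []p is T, <><>~p is T. ✓
— 1 world.
For <>[]p:
1: successors {5}; []p there: 5:F. ✗
2: successors {4, 7}; []p there: 4:F, 7:T. ✓
3: successors {3, 4}; []p there: 3:F, 4:F. ✗
4: successors {1, 2, 3}; []p there: 1:F, 2:F, 3:F. ✗
5: successors {1, 5}; []p there: 1:F, 5:F. ✗
6: successors {5, 7}; []p there: 5:F, 7:T. ✓
7: successors {4}; []p there: 4:F. ✗
— 2 worlds.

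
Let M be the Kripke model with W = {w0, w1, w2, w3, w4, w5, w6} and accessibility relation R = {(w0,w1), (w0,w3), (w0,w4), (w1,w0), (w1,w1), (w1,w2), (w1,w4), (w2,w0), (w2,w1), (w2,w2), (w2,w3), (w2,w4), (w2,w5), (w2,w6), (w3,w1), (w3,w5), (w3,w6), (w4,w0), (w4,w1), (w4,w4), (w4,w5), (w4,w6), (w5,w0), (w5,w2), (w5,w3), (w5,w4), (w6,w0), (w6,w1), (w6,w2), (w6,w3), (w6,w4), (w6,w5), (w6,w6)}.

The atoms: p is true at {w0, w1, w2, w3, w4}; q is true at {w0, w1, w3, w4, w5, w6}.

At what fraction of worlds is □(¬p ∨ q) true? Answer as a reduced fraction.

3/7

w0: successors {w1, w3, w4}; ¬p ∨ q there: w1:T, w3:T, w4:T. ✓
w1: successors {w0, w1, w2, w4}; ¬p ∨ q there: w0:T, w1:T, w2:F, w4:T. ✗
w2: successors {w0, w1, w2, w3, w4, w5, w6}; ¬p ∨ q there: w0:T, w1:T, w2:F, w3:T, w4:T, w5:T, w6:T. ✗
w3: successors {w1, w5, w6}; ¬p ∨ q there: w1:T, w5:T, w6:T. ✓
w4: successors {w0, w1, w4, w5, w6}; ¬p ∨ q there: w0:T, w1:T, w4:T, w5:T, w6:T. ✓
w5: successors {w0, w2, w3, w4}; ¬p ∨ q there: w0:T, w2:F, w3:T, w4:T. ✗
w6: successors {w0, w1, w2, w3, w4, w5, w6}; ¬p ∨ q there: w0:T, w1:T, w2:F, w3:T, w4:T, w5:T, w6:T. ✗
That's 3 of 7 worlds, so 3/7.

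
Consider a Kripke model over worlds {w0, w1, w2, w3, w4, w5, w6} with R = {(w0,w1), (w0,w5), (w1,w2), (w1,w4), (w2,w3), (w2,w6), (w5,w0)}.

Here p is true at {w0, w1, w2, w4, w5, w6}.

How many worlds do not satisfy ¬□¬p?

3

w0: □¬p is F. ✓
w1: □¬p is F. ✓
w2: □¬p is F. ✓
w3: □¬p is T. ✗
w4: □¬p is T. ✗
w5: □¬p is F. ✓
w6: □¬p is T. ✗
Satisfying worlds: {w0, w1, w2, w5}.
So ¬□¬p fails at the other 3 worlds.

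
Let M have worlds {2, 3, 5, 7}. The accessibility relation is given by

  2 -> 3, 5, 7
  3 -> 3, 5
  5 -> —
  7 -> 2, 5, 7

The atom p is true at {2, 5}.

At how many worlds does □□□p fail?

3

2: successors {3, 5, 7}; □□p there: 3:F, 5:T, 7:F. ✗
3: successors {3, 5}; □□p there: 3:F, 5:T. ✗
5: no successors, so □□□p holds vacuously. ✓
7: successors {2, 5, 7}; □□p there: 2:F, 5:T, 7:F. ✗
Satisfying worlds: {5}.
So □□□p fails at the other 3 worlds.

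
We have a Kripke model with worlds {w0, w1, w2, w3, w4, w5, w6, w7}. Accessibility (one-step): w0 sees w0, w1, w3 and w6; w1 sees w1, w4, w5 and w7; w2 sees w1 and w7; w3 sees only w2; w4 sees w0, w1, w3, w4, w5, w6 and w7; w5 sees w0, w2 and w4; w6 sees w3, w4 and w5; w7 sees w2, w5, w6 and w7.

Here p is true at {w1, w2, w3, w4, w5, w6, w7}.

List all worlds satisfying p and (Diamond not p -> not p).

w0: p is F, Diamond not p -> not p is T. ✗
w1: p is T, Diamond not p -> not p is T. ✓
w2: p is T, Diamond not p -> not p is T. ✓
w3: p is T, Diamond not p -> not p is T. ✓
w4: p is T, Diamond not p -> not p is F. ✗
w5: p is T, Diamond not p -> not p is F. ✗
w6: p is T, Diamond not p -> not p is T. ✓
w7: p is T, Diamond not p -> not p is T. ✓

{w1, w2, w3, w6, w7}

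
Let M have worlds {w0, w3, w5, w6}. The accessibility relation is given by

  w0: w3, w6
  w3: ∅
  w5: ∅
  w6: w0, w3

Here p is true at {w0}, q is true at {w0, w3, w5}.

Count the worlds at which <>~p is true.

w0: successors {w3, w6}; ~p there: w3:T, w6:T. ✓
w3: no successors, so <>~p fails. ✗
w5: no successors, so <>~p fails. ✗
w6: successors {w0, w3}; ~p there: w0:F, w3:T. ✓
Satisfying worlds: {w0, w6}.

2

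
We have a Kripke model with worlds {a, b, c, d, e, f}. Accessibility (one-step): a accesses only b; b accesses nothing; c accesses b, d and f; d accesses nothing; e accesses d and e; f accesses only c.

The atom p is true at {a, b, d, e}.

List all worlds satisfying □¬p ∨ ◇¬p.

{b, c, d, f}

a: □¬p is F, ◇¬p is F. ✗
b: □¬p is T, ◇¬p is F. ✓
c: □¬p is F, ◇¬p is T. ✓
d: □¬p is T, ◇¬p is F. ✓
e: □¬p is F, ◇¬p is F. ✗
f: □¬p is T, ◇¬p is T. ✓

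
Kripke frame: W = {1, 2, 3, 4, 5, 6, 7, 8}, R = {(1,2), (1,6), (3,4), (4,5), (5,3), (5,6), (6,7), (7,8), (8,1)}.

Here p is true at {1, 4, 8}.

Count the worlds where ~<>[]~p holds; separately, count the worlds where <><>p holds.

For ~<>[]~p:
1: <>[]~p is T. ✗
2: <>[]~p is F. ✓
3: <>[]~p is T. ✗
4: <>[]~p is T. ✗
5: <>[]~p is T. ✗
6: <>[]~p is F. ✓
7: <>[]~p is F. ✓
8: <>[]~p is T. ✗
— 3 worlds.
For <><>p:
1: successors {2, 6}; <>p there: 2:F, 6:F. ✗
2: no successors, so <><>p fails. ✗
3: successors {4}; <>p there: 4:F. ✗
4: successors {5}; <>p there: 5:F. ✗
5: successors {3, 6}; <>p there: 3:T, 6:F. ✓
6: successors {7}; <>p there: 7:T. ✓
7: successors {8}; <>p there: 8:T. ✓
8: successors {1}; <>p there: 1:F. ✗
— 3 worlds.

3 and 3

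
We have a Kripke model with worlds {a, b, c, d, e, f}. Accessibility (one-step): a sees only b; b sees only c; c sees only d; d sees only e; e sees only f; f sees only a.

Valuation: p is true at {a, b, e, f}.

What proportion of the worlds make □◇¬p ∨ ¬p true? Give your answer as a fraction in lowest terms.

a: □◇¬p is T, ¬p is F. ✓
b: □◇¬p is T, ¬p is F. ✓
c: □◇¬p is F, ¬p is T. ✓
d: □◇¬p is F, ¬p is T. ✓
e: □◇¬p is F, ¬p is F. ✗
f: □◇¬p is F, ¬p is F. ✗
That's 4 of 6 worlds, so 4/6 = 2/3.

2/3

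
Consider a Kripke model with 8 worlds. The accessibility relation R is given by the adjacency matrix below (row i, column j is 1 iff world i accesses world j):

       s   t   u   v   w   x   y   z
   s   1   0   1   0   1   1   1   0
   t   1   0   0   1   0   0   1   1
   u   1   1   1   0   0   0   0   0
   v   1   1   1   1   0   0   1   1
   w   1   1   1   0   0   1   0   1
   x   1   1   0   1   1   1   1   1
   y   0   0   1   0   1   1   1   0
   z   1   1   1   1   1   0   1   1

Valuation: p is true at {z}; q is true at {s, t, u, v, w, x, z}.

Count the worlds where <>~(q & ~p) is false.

1

s: successors {s, u, w, x, y}; ~(q & ~p) there: s:F, u:F, w:F, x:F, y:T. ✓
t: successors {s, v, y, z}; ~(q & ~p) there: s:F, v:F, y:T, z:T. ✓
u: successors {s, t, u}; ~(q & ~p) there: s:F, t:F, u:F. ✗
v: successors {s, t, u, v, y, z}; ~(q & ~p) there: s:F, t:F, u:F, v:F, y:T, z:T. ✓
w: successors {s, t, u, x, z}; ~(q & ~p) there: s:F, t:F, u:F, x:F, z:T. ✓
x: successors {s, t, v, w, x, y, z}; ~(q & ~p) there: s:F, t:F, v:F, w:F, x:F, y:T, z:T. ✓
y: successors {u, w, x, y}; ~(q & ~p) there: u:F, w:F, x:F, y:T. ✓
z: successors {s, t, u, v, w, y, z}; ~(q & ~p) there: s:F, t:F, u:F, v:F, w:F, y:T, z:T. ✓
Satisfying worlds: {s, t, v, w, x, y, z}.
So <>~(q & ~p) fails at the other 1 world.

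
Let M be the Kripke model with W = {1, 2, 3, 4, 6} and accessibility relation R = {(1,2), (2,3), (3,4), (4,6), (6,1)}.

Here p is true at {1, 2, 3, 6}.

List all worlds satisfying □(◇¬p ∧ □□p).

1: successors {2}; ◇¬p ∧ □□p there: 2:F. ✗
2: successors {3}; ◇¬p ∧ □□p there: 3:T. ✓
3: successors {4}; ◇¬p ∧ □□p there: 4:F. ✗
4: successors {6}; ◇¬p ∧ □□p there: 6:F. ✗
6: successors {1}; ◇¬p ∧ □□p there: 1:F. ✗

{2}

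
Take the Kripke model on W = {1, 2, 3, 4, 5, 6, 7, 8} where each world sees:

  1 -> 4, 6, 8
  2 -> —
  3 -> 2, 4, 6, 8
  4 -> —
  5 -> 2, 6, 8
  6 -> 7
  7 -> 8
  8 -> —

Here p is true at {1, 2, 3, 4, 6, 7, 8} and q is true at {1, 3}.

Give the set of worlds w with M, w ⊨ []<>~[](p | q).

1: successors {4, 6, 8}; <>~[](p | q) there: 4:F, 6:F, 8:F. ✗
2: no successors, so []<>~[](p | q) holds vacuously. ✓
3: successors {2, 4, 6, 8}; <>~[](p | q) there: 2:F, 4:F, 6:F, 8:F. ✗
4: no successors, so []<>~[](p | q) holds vacuously. ✓
5: successors {2, 6, 8}; <>~[](p | q) there: 2:F, 6:F, 8:F. ✗
6: successors {7}; <>~[](p | q) there: 7:F. ✗
7: successors {8}; <>~[](p | q) there: 8:F. ✗
8: no successors, so []<>~[](p | q) holds vacuously. ✓

{2, 4, 8}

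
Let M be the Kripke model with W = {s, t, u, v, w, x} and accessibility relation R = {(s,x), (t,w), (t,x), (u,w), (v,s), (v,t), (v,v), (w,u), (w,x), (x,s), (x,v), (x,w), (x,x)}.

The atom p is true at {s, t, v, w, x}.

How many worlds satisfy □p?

5

s: successors {x}; p there: x:T. ✓
t: successors {w, x}; p there: w:T, x:T. ✓
u: successors {w}; p there: w:T. ✓
v: successors {s, t, v}; p there: s:T, t:T, v:T. ✓
w: successors {u, x}; p there: u:F, x:T. ✗
x: successors {s, v, w, x}; p there: s:T, v:T, w:T, x:T. ✓
Satisfying worlds: {s, t, u, v, x}.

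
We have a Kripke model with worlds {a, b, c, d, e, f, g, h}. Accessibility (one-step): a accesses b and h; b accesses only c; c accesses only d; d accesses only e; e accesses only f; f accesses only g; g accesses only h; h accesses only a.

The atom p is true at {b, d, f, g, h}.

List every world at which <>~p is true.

{b, d, h}

a: successors {b, h}; ~p there: b:F, h:F. ✗
b: successors {c}; ~p there: c:T. ✓
c: successors {d}; ~p there: d:F. ✗
d: successors {e}; ~p there: e:T. ✓
e: successors {f}; ~p there: f:F. ✗
f: successors {g}; ~p there: g:F. ✗
g: successors {h}; ~p there: h:F. ✗
h: successors {a}; ~p there: a:T. ✓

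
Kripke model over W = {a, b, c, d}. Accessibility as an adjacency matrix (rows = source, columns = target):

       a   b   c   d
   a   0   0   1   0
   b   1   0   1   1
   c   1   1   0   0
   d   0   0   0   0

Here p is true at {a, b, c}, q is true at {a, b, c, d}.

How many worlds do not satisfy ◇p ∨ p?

a: ◇p is T, p is T. ✓
b: ◇p is T, p is T. ✓
c: ◇p is T, p is T. ✓
d: ◇p is F, p is F. ✗
Satisfying worlds: {a, b, c}.
So ◇p ∨ p fails at the other 1 world.

1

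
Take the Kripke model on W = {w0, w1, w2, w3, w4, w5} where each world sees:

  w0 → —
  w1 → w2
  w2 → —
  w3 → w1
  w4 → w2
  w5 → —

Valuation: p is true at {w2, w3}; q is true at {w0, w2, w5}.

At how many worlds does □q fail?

w0: no successors, so □q holds vacuously. ✓
w1: successors {w2}; q there: w2:T. ✓
w2: no successors, so □q holds vacuously. ✓
w3: successors {w1}; q there: w1:F. ✗
w4: successors {w2}; q there: w2:T. ✓
w5: no successors, so □q holds vacuously. ✓
Satisfying worlds: {w0, w1, w2, w4, w5}.
So □q fails at the other 1 world.

1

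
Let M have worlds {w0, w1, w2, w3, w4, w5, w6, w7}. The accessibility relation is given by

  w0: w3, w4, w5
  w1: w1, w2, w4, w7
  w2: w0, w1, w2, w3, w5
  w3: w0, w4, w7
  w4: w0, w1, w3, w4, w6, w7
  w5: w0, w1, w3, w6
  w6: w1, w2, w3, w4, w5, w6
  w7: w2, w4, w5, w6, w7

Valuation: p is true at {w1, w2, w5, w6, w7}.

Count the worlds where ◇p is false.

w0: successors {w3, w4, w5}; p there: w3:F, w4:F, w5:T. ✓
w1: successors {w1, w2, w4, w7}; p there: w1:T, w2:T, w4:F, w7:T. ✓
w2: successors {w0, w1, w2, w3, w5}; p there: w0:F, w1:T, w2:T, w3:F, w5:T. ✓
w3: successors {w0, w4, w7}; p there: w0:F, w4:F, w7:T. ✓
w4: successors {w0, w1, w3, w4, w6, w7}; p there: w0:F, w1:T, w3:F, w4:F, w6:T, w7:T. ✓
w5: successors {w0, w1, w3, w6}; p there: w0:F, w1:T, w3:F, w6:T. ✓
w6: successors {w1, w2, w3, w4, w5, w6}; p there: w1:T, w2:T, w3:F, w4:F, w5:T, w6:T. ✓
w7: successors {w2, w4, w5, w6, w7}; p there: w2:T, w4:F, w5:T, w6:T, w7:T. ✓
Satisfying worlds: {w0, w1, w2, w3, w4, w5, w6, w7}.
So ◇p fails at the other 0 worlds.

0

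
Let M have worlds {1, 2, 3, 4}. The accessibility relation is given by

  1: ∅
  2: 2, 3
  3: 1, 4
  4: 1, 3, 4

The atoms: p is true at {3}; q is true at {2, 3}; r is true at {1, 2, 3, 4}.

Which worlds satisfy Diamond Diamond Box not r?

1: no successors, so Diamond Diamond Box not r fails. ✗
2: successors {2, 3}; Diamond Box not r there: 2:F, 3:T. ✓
3: successors {1, 4}; Diamond Box not r there: 1:F, 4:T. ✓
4: successors {1, 3, 4}; Diamond Box not r there: 1:F, 3:T, 4:T. ✓

{2, 3, 4}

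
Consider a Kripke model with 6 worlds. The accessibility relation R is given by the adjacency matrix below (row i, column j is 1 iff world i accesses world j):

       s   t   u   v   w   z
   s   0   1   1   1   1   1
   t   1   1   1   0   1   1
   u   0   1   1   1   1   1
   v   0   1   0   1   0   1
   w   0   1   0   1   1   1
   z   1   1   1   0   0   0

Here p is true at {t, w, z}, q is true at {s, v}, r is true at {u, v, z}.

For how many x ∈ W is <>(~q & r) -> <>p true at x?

6

s: <>(~q & r) is T, <>p is T. ✓
t: <>(~q & r) is T, <>p is T. ✓
u: <>(~q & r) is T, <>p is T. ✓
v: <>(~q & r) is T, <>p is T. ✓
w: <>(~q & r) is T, <>p is T. ✓
z: <>(~q & r) is T, <>p is T. ✓
Satisfying worlds: {s, t, u, v, w, z}.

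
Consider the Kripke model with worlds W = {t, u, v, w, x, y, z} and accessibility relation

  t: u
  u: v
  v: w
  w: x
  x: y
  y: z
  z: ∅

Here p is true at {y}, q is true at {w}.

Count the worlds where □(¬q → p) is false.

4

t: successors {u}; ¬q → p there: u:F. ✗
u: successors {v}; ¬q → p there: v:F. ✗
v: successors {w}; ¬q → p there: w:T. ✓
w: successors {x}; ¬q → p there: x:F. ✗
x: successors {y}; ¬q → p there: y:T. ✓
y: successors {z}; ¬q → p there: z:F. ✗
z: no successors, so □(¬q → p) holds vacuously. ✓
Satisfying worlds: {v, x, z}.
So □(¬q → p) fails at the other 4 worlds.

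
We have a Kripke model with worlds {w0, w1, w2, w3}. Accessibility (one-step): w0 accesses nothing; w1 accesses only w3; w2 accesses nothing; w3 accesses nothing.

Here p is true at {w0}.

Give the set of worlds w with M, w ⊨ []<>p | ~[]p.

w0: []<>p is T, ~[]p is F. ✓
w1: []<>p is F, ~[]p is T. ✓
w2: []<>p is T, ~[]p is F. ✓
w3: []<>p is T, ~[]p is F. ✓

{w0, w1, w2, w3}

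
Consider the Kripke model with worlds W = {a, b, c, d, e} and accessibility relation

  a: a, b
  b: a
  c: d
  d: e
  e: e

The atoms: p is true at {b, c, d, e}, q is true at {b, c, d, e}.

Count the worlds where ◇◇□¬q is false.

a: successors {a, b}; ◇□¬q there: a:T, b:F. ✓
b: successors {a}; ◇□¬q there: a:T. ✓
c: successors {d}; ◇□¬q there: d:F. ✗
d: successors {e}; ◇□¬q there: e:F. ✗
e: successors {e}; ◇□¬q there: e:F. ✗
Satisfying worlds: {a, b}.
So ◇◇□¬q fails at the other 3 worlds.

3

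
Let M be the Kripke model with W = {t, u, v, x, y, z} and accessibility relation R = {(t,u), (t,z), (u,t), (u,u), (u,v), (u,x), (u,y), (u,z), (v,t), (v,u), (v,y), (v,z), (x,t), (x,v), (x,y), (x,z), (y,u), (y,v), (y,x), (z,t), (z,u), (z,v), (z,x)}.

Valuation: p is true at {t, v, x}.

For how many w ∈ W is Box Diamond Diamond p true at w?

t: successors {u, z}; Diamond Diamond p there: u:T, z:T. ✓
u: successors {t, u, v, x, y, z}; Diamond Diamond p there: t:T, u:T, v:T, x:T, y:T, z:T. ✓
v: successors {t, u, y, z}; Diamond Diamond p there: t:T, u:T, y:T, z:T. ✓
x: successors {t, v, y, z}; Diamond Diamond p there: t:T, v:T, y:T, z:T. ✓
y: successors {u, v, x}; Diamond Diamond p there: u:T, v:T, x:T. ✓
z: successors {t, u, v, x}; Diamond Diamond p there: t:T, u:T, v:T, x:T. ✓
Satisfying worlds: {t, u, v, x, y, z}.

6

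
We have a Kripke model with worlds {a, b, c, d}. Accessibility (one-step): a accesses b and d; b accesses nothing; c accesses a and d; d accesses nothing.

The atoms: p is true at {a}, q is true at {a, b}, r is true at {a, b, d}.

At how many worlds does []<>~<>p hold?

2

a: successors {b, d}; <>~<>p there: b:F, d:F. ✗
b: no successors, so []<>~<>p holds vacuously. ✓
c: successors {a, d}; <>~<>p there: a:T, d:F. ✗
d: no successors, so []<>~<>p holds vacuously. ✓
Satisfying worlds: {b, d}.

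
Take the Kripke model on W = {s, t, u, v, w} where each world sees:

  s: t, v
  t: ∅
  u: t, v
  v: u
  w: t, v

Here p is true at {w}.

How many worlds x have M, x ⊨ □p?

1

s: successors {t, v}; p there: t:F, v:F. ✗
t: no successors, so □p holds vacuously. ✓
u: successors {t, v}; p there: t:F, v:F. ✗
v: successors {u}; p there: u:F. ✗
w: successors {t, v}; p there: t:F, v:F. ✗
Satisfying worlds: {t}.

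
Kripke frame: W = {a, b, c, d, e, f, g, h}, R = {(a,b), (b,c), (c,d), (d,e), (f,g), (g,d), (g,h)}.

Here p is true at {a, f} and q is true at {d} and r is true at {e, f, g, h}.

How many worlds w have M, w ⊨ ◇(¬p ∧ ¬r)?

a: successors {b}; ¬p ∧ ¬r there: b:T. ✓
b: successors {c}; ¬p ∧ ¬r there: c:T. ✓
c: successors {d}; ¬p ∧ ¬r there: d:T. ✓
d: successors {e}; ¬p ∧ ¬r there: e:F. ✗
e: no successors, so ◇(¬p ∧ ¬r) fails. ✗
f: successors {g}; ¬p ∧ ¬r there: g:F. ✗
g: successors {d, h}; ¬p ∧ ¬r there: d:T, h:F. ✓
h: no successors, so ◇(¬p ∧ ¬r) fails. ✗
Satisfying worlds: {a, b, c, g}.

4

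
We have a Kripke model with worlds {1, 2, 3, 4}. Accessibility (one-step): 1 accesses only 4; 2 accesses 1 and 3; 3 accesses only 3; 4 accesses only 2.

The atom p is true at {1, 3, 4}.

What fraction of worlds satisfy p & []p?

1: p is T, []p is T. ✓
2: p is F, []p is T. ✗
3: p is T, []p is T. ✓
4: p is T, []p is F. ✗
That's 2 of 4 worlds, so 2/4 = 1/2.

1/2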